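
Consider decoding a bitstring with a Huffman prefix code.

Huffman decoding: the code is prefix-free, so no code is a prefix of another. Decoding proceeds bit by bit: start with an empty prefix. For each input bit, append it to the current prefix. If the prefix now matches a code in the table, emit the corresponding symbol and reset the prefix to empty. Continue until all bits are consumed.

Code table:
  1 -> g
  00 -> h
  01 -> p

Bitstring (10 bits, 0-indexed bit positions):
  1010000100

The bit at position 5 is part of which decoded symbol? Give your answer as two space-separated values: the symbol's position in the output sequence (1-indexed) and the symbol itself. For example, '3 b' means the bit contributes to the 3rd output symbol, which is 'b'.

Answer: 4 h

Derivation:
Bit 0: prefix='1' -> emit 'g', reset
Bit 1: prefix='0' (no match yet)
Bit 2: prefix='01' -> emit 'p', reset
Bit 3: prefix='0' (no match yet)
Bit 4: prefix='00' -> emit 'h', reset
Bit 5: prefix='0' (no match yet)
Bit 6: prefix='00' -> emit 'h', reset
Bit 7: prefix='1' -> emit 'g', reset
Bit 8: prefix='0' (no match yet)
Bit 9: prefix='00' -> emit 'h', reset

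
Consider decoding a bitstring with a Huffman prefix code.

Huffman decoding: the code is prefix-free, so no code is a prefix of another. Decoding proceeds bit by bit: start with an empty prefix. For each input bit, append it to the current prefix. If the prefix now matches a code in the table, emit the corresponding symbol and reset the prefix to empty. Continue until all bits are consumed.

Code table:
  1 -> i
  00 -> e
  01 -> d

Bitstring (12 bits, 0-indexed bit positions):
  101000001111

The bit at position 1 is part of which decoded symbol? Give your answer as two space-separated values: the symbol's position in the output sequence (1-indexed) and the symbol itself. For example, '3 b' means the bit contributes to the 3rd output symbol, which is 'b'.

Bit 0: prefix='1' -> emit 'i', reset
Bit 1: prefix='0' (no match yet)
Bit 2: prefix='01' -> emit 'd', reset
Bit 3: prefix='0' (no match yet)
Bit 4: prefix='00' -> emit 'e', reset
Bit 5: prefix='0' (no match yet)

Answer: 2 d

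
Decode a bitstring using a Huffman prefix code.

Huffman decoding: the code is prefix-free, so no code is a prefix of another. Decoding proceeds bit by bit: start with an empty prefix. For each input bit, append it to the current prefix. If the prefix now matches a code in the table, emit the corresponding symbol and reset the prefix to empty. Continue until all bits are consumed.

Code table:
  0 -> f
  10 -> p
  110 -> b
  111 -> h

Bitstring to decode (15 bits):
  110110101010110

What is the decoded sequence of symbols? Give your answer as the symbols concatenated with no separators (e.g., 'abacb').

Answer: bbpppb

Derivation:
Bit 0: prefix='1' (no match yet)
Bit 1: prefix='11' (no match yet)
Bit 2: prefix='110' -> emit 'b', reset
Bit 3: prefix='1' (no match yet)
Bit 4: prefix='11' (no match yet)
Bit 5: prefix='110' -> emit 'b', reset
Bit 6: prefix='1' (no match yet)
Bit 7: prefix='10' -> emit 'p', reset
Bit 8: prefix='1' (no match yet)
Bit 9: prefix='10' -> emit 'p', reset
Bit 10: prefix='1' (no match yet)
Bit 11: prefix='10' -> emit 'p', reset
Bit 12: prefix='1' (no match yet)
Bit 13: prefix='11' (no match yet)
Bit 14: prefix='110' -> emit 'b', reset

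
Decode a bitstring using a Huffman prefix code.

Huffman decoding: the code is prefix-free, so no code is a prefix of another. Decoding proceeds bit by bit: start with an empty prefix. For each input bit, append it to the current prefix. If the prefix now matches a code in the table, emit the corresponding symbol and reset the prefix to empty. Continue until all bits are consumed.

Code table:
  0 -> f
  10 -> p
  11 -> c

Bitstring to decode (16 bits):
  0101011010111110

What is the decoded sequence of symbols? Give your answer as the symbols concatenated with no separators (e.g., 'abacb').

Bit 0: prefix='0' -> emit 'f', reset
Bit 1: prefix='1' (no match yet)
Bit 2: prefix='10' -> emit 'p', reset
Bit 3: prefix='1' (no match yet)
Bit 4: prefix='10' -> emit 'p', reset
Bit 5: prefix='1' (no match yet)
Bit 6: prefix='11' -> emit 'c', reset
Bit 7: prefix='0' -> emit 'f', reset
Bit 8: prefix='1' (no match yet)
Bit 9: prefix='10' -> emit 'p', reset
Bit 10: prefix='1' (no match yet)
Bit 11: prefix='11' -> emit 'c', reset
Bit 12: prefix='1' (no match yet)
Bit 13: prefix='11' -> emit 'c', reset
Bit 14: prefix='1' (no match yet)
Bit 15: prefix='10' -> emit 'p', reset

Answer: fppcfpccp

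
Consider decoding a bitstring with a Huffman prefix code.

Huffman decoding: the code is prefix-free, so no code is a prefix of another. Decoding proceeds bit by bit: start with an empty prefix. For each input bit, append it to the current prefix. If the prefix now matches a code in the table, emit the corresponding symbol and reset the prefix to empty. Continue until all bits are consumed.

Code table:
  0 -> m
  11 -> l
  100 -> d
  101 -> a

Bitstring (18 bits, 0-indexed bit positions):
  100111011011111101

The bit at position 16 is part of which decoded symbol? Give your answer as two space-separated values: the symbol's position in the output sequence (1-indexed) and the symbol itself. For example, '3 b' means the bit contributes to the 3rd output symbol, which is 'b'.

Bit 0: prefix='1' (no match yet)
Bit 1: prefix='10' (no match yet)
Bit 2: prefix='100' -> emit 'd', reset
Bit 3: prefix='1' (no match yet)
Bit 4: prefix='11' -> emit 'l', reset
Bit 5: prefix='1' (no match yet)
Bit 6: prefix='10' (no match yet)
Bit 7: prefix='101' -> emit 'a', reset
Bit 8: prefix='1' (no match yet)
Bit 9: prefix='10' (no match yet)
Bit 10: prefix='101' -> emit 'a', reset
Bit 11: prefix='1' (no match yet)
Bit 12: prefix='11' -> emit 'l', reset
Bit 13: prefix='1' (no match yet)
Bit 14: prefix='11' -> emit 'l', reset
Bit 15: prefix='1' (no match yet)
Bit 16: prefix='10' (no match yet)
Bit 17: prefix='101' -> emit 'a', reset

Answer: 7 a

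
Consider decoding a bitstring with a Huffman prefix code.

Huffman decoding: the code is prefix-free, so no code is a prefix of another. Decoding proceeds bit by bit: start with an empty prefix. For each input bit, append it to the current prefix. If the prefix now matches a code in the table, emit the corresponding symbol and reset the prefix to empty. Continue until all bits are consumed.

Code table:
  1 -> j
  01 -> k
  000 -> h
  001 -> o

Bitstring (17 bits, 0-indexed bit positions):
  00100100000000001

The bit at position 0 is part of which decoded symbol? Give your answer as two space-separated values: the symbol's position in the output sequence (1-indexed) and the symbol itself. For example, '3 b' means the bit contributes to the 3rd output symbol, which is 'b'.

Bit 0: prefix='0' (no match yet)
Bit 1: prefix='00' (no match yet)
Bit 2: prefix='001' -> emit 'o', reset
Bit 3: prefix='0' (no match yet)
Bit 4: prefix='00' (no match yet)

Answer: 1 o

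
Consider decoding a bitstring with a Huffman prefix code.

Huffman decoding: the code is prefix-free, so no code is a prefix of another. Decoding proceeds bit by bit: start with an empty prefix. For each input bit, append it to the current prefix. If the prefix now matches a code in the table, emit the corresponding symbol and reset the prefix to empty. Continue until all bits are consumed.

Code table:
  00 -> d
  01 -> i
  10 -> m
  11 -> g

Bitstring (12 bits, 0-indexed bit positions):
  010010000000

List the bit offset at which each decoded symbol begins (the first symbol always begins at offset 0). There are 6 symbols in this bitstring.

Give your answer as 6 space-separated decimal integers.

Bit 0: prefix='0' (no match yet)
Bit 1: prefix='01' -> emit 'i', reset
Bit 2: prefix='0' (no match yet)
Bit 3: prefix='00' -> emit 'd', reset
Bit 4: prefix='1' (no match yet)
Bit 5: prefix='10' -> emit 'm', reset
Bit 6: prefix='0' (no match yet)
Bit 7: prefix='00' -> emit 'd', reset
Bit 8: prefix='0' (no match yet)
Bit 9: prefix='00' -> emit 'd', reset
Bit 10: prefix='0' (no match yet)
Bit 11: prefix='00' -> emit 'd', reset

Answer: 0 2 4 6 8 10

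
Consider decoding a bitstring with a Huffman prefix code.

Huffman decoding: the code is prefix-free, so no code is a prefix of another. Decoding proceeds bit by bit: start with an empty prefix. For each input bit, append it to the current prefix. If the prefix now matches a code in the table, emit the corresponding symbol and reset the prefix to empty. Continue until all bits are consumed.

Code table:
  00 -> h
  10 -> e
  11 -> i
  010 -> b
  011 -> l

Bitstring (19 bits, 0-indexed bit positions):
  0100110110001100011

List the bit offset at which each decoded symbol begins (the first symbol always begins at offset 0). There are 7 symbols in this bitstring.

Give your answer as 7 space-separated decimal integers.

Answer: 0 3 6 9 11 14 16

Derivation:
Bit 0: prefix='0' (no match yet)
Bit 1: prefix='01' (no match yet)
Bit 2: prefix='010' -> emit 'b', reset
Bit 3: prefix='0' (no match yet)
Bit 4: prefix='01' (no match yet)
Bit 5: prefix='011' -> emit 'l', reset
Bit 6: prefix='0' (no match yet)
Bit 7: prefix='01' (no match yet)
Bit 8: prefix='011' -> emit 'l', reset
Bit 9: prefix='0' (no match yet)
Bit 10: prefix='00' -> emit 'h', reset
Bit 11: prefix='0' (no match yet)
Bit 12: prefix='01' (no match yet)
Bit 13: prefix='011' -> emit 'l', reset
Bit 14: prefix='0' (no match yet)
Bit 15: prefix='00' -> emit 'h', reset
Bit 16: prefix='0' (no match yet)
Bit 17: prefix='01' (no match yet)
Bit 18: prefix='011' -> emit 'l', reset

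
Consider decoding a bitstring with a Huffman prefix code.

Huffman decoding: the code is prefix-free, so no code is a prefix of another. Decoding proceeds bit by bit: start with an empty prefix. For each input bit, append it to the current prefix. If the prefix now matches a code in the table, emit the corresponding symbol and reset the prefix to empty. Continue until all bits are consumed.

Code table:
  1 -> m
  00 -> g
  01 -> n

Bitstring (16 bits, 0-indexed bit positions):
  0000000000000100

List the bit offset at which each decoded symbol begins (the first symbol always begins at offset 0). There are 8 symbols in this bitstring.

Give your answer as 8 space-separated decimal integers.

Bit 0: prefix='0' (no match yet)
Bit 1: prefix='00' -> emit 'g', reset
Bit 2: prefix='0' (no match yet)
Bit 3: prefix='00' -> emit 'g', reset
Bit 4: prefix='0' (no match yet)
Bit 5: prefix='00' -> emit 'g', reset
Bit 6: prefix='0' (no match yet)
Bit 7: prefix='00' -> emit 'g', reset
Bit 8: prefix='0' (no match yet)
Bit 9: prefix='00' -> emit 'g', reset
Bit 10: prefix='0' (no match yet)
Bit 11: prefix='00' -> emit 'g', reset
Bit 12: prefix='0' (no match yet)
Bit 13: prefix='01' -> emit 'n', reset
Bit 14: prefix='0' (no match yet)
Bit 15: prefix='00' -> emit 'g', reset

Answer: 0 2 4 6 8 10 12 14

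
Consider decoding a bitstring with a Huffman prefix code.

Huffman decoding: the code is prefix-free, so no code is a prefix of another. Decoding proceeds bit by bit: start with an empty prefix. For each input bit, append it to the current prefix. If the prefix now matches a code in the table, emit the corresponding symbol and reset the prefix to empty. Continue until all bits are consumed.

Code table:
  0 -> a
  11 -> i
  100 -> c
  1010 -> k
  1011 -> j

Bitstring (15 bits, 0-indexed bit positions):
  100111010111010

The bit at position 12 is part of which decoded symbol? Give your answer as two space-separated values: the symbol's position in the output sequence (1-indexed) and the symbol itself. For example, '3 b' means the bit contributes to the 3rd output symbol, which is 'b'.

Bit 0: prefix='1' (no match yet)
Bit 1: prefix='10' (no match yet)
Bit 2: prefix='100' -> emit 'c', reset
Bit 3: prefix='1' (no match yet)
Bit 4: prefix='11' -> emit 'i', reset
Bit 5: prefix='1' (no match yet)
Bit 6: prefix='10' (no match yet)
Bit 7: prefix='101' (no match yet)
Bit 8: prefix='1010' -> emit 'k', reset
Bit 9: prefix='1' (no match yet)
Bit 10: prefix='11' -> emit 'i', reset
Bit 11: prefix='1' (no match yet)
Bit 12: prefix='10' (no match yet)
Bit 13: prefix='101' (no match yet)
Bit 14: prefix='1010' -> emit 'k', reset

Answer: 5 k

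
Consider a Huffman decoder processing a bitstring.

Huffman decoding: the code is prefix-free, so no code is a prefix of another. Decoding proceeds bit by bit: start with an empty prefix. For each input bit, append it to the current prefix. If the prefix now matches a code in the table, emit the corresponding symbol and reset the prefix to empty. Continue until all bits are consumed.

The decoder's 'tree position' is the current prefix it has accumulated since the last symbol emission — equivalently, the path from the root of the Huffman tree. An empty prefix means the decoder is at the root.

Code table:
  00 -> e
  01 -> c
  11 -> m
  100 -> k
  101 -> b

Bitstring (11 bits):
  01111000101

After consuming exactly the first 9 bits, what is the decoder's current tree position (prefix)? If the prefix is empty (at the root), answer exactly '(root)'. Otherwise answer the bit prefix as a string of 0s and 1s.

Answer: (root)

Derivation:
Bit 0: prefix='0' (no match yet)
Bit 1: prefix='01' -> emit 'c', reset
Bit 2: prefix='1' (no match yet)
Bit 3: prefix='11' -> emit 'm', reset
Bit 4: prefix='1' (no match yet)
Bit 5: prefix='10' (no match yet)
Bit 6: prefix='100' -> emit 'k', reset
Bit 7: prefix='0' (no match yet)
Bit 8: prefix='01' -> emit 'c', reset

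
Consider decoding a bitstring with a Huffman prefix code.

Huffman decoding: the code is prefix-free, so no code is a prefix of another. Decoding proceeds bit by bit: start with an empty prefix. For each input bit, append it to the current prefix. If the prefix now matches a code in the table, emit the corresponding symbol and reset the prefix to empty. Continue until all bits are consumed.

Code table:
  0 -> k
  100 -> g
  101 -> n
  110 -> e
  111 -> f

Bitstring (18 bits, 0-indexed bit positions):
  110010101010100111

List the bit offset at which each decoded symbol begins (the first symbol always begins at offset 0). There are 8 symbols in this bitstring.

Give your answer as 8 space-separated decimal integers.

Answer: 0 3 4 7 8 11 12 15

Derivation:
Bit 0: prefix='1' (no match yet)
Bit 1: prefix='11' (no match yet)
Bit 2: prefix='110' -> emit 'e', reset
Bit 3: prefix='0' -> emit 'k', reset
Bit 4: prefix='1' (no match yet)
Bit 5: prefix='10' (no match yet)
Bit 6: prefix='101' -> emit 'n', reset
Bit 7: prefix='0' -> emit 'k', reset
Bit 8: prefix='1' (no match yet)
Bit 9: prefix='10' (no match yet)
Bit 10: prefix='101' -> emit 'n', reset
Bit 11: prefix='0' -> emit 'k', reset
Bit 12: prefix='1' (no match yet)
Bit 13: prefix='10' (no match yet)
Bit 14: prefix='100' -> emit 'g', reset
Bit 15: prefix='1' (no match yet)
Bit 16: prefix='11' (no match yet)
Bit 17: prefix='111' -> emit 'f', reset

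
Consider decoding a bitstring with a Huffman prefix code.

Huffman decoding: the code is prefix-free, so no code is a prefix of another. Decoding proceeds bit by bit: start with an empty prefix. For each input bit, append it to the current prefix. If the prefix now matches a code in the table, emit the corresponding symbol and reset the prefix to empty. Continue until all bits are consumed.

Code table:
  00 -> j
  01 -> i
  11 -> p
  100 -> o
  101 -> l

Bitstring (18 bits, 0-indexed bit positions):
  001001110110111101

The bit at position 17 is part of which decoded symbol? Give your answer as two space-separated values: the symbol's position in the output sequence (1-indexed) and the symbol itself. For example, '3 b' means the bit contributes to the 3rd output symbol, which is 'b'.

Bit 0: prefix='0' (no match yet)
Bit 1: prefix='00' -> emit 'j', reset
Bit 2: prefix='1' (no match yet)
Bit 3: prefix='10' (no match yet)
Bit 4: prefix='100' -> emit 'o', reset
Bit 5: prefix='1' (no match yet)
Bit 6: prefix='11' -> emit 'p', reset
Bit 7: prefix='1' (no match yet)
Bit 8: prefix='10' (no match yet)
Bit 9: prefix='101' -> emit 'l', reset
Bit 10: prefix='1' (no match yet)
Bit 11: prefix='10' (no match yet)
Bit 12: prefix='101' -> emit 'l', reset
Bit 13: prefix='1' (no match yet)
Bit 14: prefix='11' -> emit 'p', reset
Bit 15: prefix='1' (no match yet)
Bit 16: prefix='10' (no match yet)
Bit 17: prefix='101' -> emit 'l', reset

Answer: 7 l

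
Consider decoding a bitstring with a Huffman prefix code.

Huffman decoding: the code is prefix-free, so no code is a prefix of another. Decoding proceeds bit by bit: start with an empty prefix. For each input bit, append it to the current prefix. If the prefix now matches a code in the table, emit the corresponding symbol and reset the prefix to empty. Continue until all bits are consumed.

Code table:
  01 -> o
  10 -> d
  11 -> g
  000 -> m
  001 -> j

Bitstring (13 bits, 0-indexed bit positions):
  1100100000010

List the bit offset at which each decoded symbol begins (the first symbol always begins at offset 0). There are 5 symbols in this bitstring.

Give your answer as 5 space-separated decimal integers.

Bit 0: prefix='1' (no match yet)
Bit 1: prefix='11' -> emit 'g', reset
Bit 2: prefix='0' (no match yet)
Bit 3: prefix='00' (no match yet)
Bit 4: prefix='001' -> emit 'j', reset
Bit 5: prefix='0' (no match yet)
Bit 6: prefix='00' (no match yet)
Bit 7: prefix='000' -> emit 'm', reset
Bit 8: prefix='0' (no match yet)
Bit 9: prefix='00' (no match yet)
Bit 10: prefix='000' -> emit 'm', reset
Bit 11: prefix='1' (no match yet)
Bit 12: prefix='10' -> emit 'd', reset

Answer: 0 2 5 8 11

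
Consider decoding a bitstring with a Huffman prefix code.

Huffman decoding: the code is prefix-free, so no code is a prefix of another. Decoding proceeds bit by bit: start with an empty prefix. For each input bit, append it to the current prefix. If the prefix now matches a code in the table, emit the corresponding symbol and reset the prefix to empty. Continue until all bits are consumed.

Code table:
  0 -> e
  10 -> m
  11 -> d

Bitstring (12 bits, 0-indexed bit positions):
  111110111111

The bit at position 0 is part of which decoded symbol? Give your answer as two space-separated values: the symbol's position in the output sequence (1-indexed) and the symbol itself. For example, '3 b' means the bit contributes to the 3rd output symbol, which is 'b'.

Bit 0: prefix='1' (no match yet)
Bit 1: prefix='11' -> emit 'd', reset
Bit 2: prefix='1' (no match yet)
Bit 3: prefix='11' -> emit 'd', reset
Bit 4: prefix='1' (no match yet)

Answer: 1 d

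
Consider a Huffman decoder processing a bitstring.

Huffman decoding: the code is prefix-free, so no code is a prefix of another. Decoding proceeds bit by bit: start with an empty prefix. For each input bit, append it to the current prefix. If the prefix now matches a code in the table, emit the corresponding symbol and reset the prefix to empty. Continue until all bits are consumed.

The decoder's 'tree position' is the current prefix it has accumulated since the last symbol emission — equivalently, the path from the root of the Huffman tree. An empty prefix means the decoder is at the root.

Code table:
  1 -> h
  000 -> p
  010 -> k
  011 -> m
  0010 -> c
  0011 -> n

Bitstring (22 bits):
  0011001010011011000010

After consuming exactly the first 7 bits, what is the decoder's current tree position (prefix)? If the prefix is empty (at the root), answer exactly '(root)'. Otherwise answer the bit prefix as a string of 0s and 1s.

Answer: 001

Derivation:
Bit 0: prefix='0' (no match yet)
Bit 1: prefix='00' (no match yet)
Bit 2: prefix='001' (no match yet)
Bit 3: prefix='0011' -> emit 'n', reset
Bit 4: prefix='0' (no match yet)
Bit 5: prefix='00' (no match yet)
Bit 6: prefix='001' (no match yet)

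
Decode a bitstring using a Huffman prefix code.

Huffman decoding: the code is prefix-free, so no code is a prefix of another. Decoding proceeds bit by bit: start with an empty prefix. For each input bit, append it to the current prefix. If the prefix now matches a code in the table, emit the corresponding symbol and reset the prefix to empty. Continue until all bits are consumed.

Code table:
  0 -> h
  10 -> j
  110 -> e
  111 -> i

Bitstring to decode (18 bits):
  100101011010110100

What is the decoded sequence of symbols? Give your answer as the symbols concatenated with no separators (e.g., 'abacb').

Answer: jhjjejejh

Derivation:
Bit 0: prefix='1' (no match yet)
Bit 1: prefix='10' -> emit 'j', reset
Bit 2: prefix='0' -> emit 'h', reset
Bit 3: prefix='1' (no match yet)
Bit 4: prefix='10' -> emit 'j', reset
Bit 5: prefix='1' (no match yet)
Bit 6: prefix='10' -> emit 'j', reset
Bit 7: prefix='1' (no match yet)
Bit 8: prefix='11' (no match yet)
Bit 9: prefix='110' -> emit 'e', reset
Bit 10: prefix='1' (no match yet)
Bit 11: prefix='10' -> emit 'j', reset
Bit 12: prefix='1' (no match yet)
Bit 13: prefix='11' (no match yet)
Bit 14: prefix='110' -> emit 'e', reset
Bit 15: prefix='1' (no match yet)
Bit 16: prefix='10' -> emit 'j', reset
Bit 17: prefix='0' -> emit 'h', reset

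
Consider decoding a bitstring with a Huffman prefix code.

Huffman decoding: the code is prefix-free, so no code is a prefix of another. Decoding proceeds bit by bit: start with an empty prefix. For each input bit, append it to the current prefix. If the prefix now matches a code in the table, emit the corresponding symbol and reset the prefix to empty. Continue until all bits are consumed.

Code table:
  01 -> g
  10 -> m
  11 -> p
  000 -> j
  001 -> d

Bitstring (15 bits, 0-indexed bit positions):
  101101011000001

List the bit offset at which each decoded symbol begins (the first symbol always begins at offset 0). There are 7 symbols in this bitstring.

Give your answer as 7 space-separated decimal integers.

Bit 0: prefix='1' (no match yet)
Bit 1: prefix='10' -> emit 'm', reset
Bit 2: prefix='1' (no match yet)
Bit 3: prefix='11' -> emit 'p', reset
Bit 4: prefix='0' (no match yet)
Bit 5: prefix='01' -> emit 'g', reset
Bit 6: prefix='0' (no match yet)
Bit 7: prefix='01' -> emit 'g', reset
Bit 8: prefix='1' (no match yet)
Bit 9: prefix='10' -> emit 'm', reset
Bit 10: prefix='0' (no match yet)
Bit 11: prefix='00' (no match yet)
Bit 12: prefix='000' -> emit 'j', reset
Bit 13: prefix='0' (no match yet)
Bit 14: prefix='01' -> emit 'g', reset

Answer: 0 2 4 6 8 10 13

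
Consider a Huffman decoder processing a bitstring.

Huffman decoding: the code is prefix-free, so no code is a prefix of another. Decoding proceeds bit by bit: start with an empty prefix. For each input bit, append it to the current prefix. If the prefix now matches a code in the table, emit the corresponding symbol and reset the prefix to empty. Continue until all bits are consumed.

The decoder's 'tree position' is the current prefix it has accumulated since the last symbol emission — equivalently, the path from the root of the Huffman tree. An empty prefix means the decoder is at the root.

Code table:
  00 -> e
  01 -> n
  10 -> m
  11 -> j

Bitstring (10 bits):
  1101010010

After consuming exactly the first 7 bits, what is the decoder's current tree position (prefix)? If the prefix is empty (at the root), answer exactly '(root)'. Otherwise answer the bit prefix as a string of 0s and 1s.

Bit 0: prefix='1' (no match yet)
Bit 1: prefix='11' -> emit 'j', reset
Bit 2: prefix='0' (no match yet)
Bit 3: prefix='01' -> emit 'n', reset
Bit 4: prefix='0' (no match yet)
Bit 5: prefix='01' -> emit 'n', reset
Bit 6: prefix='0' (no match yet)

Answer: 0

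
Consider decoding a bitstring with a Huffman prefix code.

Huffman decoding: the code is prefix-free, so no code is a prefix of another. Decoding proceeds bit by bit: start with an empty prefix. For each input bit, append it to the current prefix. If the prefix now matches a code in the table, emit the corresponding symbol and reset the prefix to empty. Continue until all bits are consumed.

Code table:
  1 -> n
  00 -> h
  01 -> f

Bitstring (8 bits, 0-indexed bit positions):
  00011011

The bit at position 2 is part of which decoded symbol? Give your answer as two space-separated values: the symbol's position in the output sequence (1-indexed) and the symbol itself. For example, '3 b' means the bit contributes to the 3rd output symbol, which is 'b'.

Bit 0: prefix='0' (no match yet)
Bit 1: prefix='00' -> emit 'h', reset
Bit 2: prefix='0' (no match yet)
Bit 3: prefix='01' -> emit 'f', reset
Bit 4: prefix='1' -> emit 'n', reset
Bit 5: prefix='0' (no match yet)
Bit 6: prefix='01' -> emit 'f', reset

Answer: 2 f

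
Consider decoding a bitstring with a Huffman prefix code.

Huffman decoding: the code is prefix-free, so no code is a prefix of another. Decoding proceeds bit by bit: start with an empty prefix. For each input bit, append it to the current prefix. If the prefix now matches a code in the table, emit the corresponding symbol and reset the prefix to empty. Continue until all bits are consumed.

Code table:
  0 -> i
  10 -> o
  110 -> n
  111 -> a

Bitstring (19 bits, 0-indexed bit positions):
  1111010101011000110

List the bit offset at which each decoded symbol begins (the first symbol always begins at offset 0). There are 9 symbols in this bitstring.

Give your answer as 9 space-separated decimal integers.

Answer: 0 3 5 7 9 11 14 15 16

Derivation:
Bit 0: prefix='1' (no match yet)
Bit 1: prefix='11' (no match yet)
Bit 2: prefix='111' -> emit 'a', reset
Bit 3: prefix='1' (no match yet)
Bit 4: prefix='10' -> emit 'o', reset
Bit 5: prefix='1' (no match yet)
Bit 6: prefix='10' -> emit 'o', reset
Bit 7: prefix='1' (no match yet)
Bit 8: prefix='10' -> emit 'o', reset
Bit 9: prefix='1' (no match yet)
Bit 10: prefix='10' -> emit 'o', reset
Bit 11: prefix='1' (no match yet)
Bit 12: prefix='11' (no match yet)
Bit 13: prefix='110' -> emit 'n', reset
Bit 14: prefix='0' -> emit 'i', reset
Bit 15: prefix='0' -> emit 'i', reset
Bit 16: prefix='1' (no match yet)
Bit 17: prefix='11' (no match yet)
Bit 18: prefix='110' -> emit 'n', reset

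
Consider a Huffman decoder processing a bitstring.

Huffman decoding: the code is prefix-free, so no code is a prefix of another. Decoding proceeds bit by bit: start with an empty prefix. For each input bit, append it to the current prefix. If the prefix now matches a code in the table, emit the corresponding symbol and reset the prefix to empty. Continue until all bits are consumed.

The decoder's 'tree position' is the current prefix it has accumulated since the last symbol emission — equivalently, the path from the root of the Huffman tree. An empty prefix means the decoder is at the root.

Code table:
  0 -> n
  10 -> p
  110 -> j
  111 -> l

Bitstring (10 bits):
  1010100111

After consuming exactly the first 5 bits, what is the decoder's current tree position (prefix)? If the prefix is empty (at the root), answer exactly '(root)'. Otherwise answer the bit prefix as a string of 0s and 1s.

Bit 0: prefix='1' (no match yet)
Bit 1: prefix='10' -> emit 'p', reset
Bit 2: prefix='1' (no match yet)
Bit 3: prefix='10' -> emit 'p', reset
Bit 4: prefix='1' (no match yet)

Answer: 1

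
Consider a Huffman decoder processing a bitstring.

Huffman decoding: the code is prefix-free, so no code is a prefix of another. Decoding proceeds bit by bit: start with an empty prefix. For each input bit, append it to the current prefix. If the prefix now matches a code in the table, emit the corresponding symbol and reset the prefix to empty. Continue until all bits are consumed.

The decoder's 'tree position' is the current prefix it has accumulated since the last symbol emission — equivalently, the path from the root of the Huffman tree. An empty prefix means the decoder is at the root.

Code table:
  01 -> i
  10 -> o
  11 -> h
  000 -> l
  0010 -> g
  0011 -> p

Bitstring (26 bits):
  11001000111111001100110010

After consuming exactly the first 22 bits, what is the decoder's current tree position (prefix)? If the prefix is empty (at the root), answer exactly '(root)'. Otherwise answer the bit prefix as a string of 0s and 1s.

Answer: (root)

Derivation:
Bit 0: prefix='1' (no match yet)
Bit 1: prefix='11' -> emit 'h', reset
Bit 2: prefix='0' (no match yet)
Bit 3: prefix='00' (no match yet)
Bit 4: prefix='001' (no match yet)
Bit 5: prefix='0010' -> emit 'g', reset
Bit 6: prefix='0' (no match yet)
Bit 7: prefix='00' (no match yet)
Bit 8: prefix='001' (no match yet)
Bit 9: prefix='0011' -> emit 'p', reset
Bit 10: prefix='1' (no match yet)
Bit 11: prefix='11' -> emit 'h', reset
Bit 12: prefix='1' (no match yet)
Bit 13: prefix='11' -> emit 'h', reset
Bit 14: prefix='0' (no match yet)
Bit 15: prefix='00' (no match yet)
Bit 16: prefix='001' (no match yet)
Bit 17: prefix='0011' -> emit 'p', reset
Bit 18: prefix='0' (no match yet)
Bit 19: prefix='00' (no match yet)
Bit 20: prefix='001' (no match yet)
Bit 21: prefix='0011' -> emit 'p', reset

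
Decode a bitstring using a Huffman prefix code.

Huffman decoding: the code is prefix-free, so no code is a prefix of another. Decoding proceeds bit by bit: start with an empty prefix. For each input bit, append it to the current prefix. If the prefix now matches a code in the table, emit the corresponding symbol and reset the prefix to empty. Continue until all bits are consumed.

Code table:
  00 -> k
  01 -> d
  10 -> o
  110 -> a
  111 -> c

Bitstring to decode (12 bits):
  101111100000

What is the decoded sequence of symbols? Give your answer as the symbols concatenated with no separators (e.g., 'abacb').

Bit 0: prefix='1' (no match yet)
Bit 1: prefix='10' -> emit 'o', reset
Bit 2: prefix='1' (no match yet)
Bit 3: prefix='11' (no match yet)
Bit 4: prefix='111' -> emit 'c', reset
Bit 5: prefix='1' (no match yet)
Bit 6: prefix='11' (no match yet)
Bit 7: prefix='110' -> emit 'a', reset
Bit 8: prefix='0' (no match yet)
Bit 9: prefix='00' -> emit 'k', reset
Bit 10: prefix='0' (no match yet)
Bit 11: prefix='00' -> emit 'k', reset

Answer: ocakk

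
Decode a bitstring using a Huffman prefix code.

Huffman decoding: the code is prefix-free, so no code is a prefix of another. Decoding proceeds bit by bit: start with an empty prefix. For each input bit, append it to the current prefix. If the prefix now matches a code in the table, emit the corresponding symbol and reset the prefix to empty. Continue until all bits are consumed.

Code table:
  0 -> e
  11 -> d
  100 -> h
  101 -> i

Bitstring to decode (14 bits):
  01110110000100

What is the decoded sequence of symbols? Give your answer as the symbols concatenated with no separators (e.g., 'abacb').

Bit 0: prefix='0' -> emit 'e', reset
Bit 1: prefix='1' (no match yet)
Bit 2: prefix='11' -> emit 'd', reset
Bit 3: prefix='1' (no match yet)
Bit 4: prefix='10' (no match yet)
Bit 5: prefix='101' -> emit 'i', reset
Bit 6: prefix='1' (no match yet)
Bit 7: prefix='10' (no match yet)
Bit 8: prefix='100' -> emit 'h', reset
Bit 9: prefix='0' -> emit 'e', reset
Bit 10: prefix='0' -> emit 'e', reset
Bit 11: prefix='1' (no match yet)
Bit 12: prefix='10' (no match yet)
Bit 13: prefix='100' -> emit 'h', reset

Answer: ediheeh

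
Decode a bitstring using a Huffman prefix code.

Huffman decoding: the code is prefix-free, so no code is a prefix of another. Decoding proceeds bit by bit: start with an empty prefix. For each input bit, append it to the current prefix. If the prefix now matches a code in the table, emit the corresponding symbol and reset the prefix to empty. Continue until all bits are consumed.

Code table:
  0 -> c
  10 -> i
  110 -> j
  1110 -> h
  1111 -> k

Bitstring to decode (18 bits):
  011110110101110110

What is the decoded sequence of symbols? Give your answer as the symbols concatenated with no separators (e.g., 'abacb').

Answer: ckcjihj

Derivation:
Bit 0: prefix='0' -> emit 'c', reset
Bit 1: prefix='1' (no match yet)
Bit 2: prefix='11' (no match yet)
Bit 3: prefix='111' (no match yet)
Bit 4: prefix='1111' -> emit 'k', reset
Bit 5: prefix='0' -> emit 'c', reset
Bit 6: prefix='1' (no match yet)
Bit 7: prefix='11' (no match yet)
Bit 8: prefix='110' -> emit 'j', reset
Bit 9: prefix='1' (no match yet)
Bit 10: prefix='10' -> emit 'i', reset
Bit 11: prefix='1' (no match yet)
Bit 12: prefix='11' (no match yet)
Bit 13: prefix='111' (no match yet)
Bit 14: prefix='1110' -> emit 'h', reset
Bit 15: prefix='1' (no match yet)
Bit 16: prefix='11' (no match yet)
Bit 17: prefix='110' -> emit 'j', reset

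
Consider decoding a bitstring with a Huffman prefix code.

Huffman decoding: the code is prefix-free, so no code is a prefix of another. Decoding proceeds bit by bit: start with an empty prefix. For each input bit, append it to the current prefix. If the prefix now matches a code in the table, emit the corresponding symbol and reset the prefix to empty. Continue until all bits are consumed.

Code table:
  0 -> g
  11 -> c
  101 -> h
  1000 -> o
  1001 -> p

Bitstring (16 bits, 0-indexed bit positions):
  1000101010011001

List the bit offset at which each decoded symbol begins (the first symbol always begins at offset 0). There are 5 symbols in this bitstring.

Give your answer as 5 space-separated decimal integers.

Bit 0: prefix='1' (no match yet)
Bit 1: prefix='10' (no match yet)
Bit 2: prefix='100' (no match yet)
Bit 3: prefix='1000' -> emit 'o', reset
Bit 4: prefix='1' (no match yet)
Bit 5: prefix='10' (no match yet)
Bit 6: prefix='101' -> emit 'h', reset
Bit 7: prefix='0' -> emit 'g', reset
Bit 8: prefix='1' (no match yet)
Bit 9: prefix='10' (no match yet)
Bit 10: prefix='100' (no match yet)
Bit 11: prefix='1001' -> emit 'p', reset
Bit 12: prefix='1' (no match yet)
Bit 13: prefix='10' (no match yet)
Bit 14: prefix='100' (no match yet)
Bit 15: prefix='1001' -> emit 'p', reset

Answer: 0 4 7 8 12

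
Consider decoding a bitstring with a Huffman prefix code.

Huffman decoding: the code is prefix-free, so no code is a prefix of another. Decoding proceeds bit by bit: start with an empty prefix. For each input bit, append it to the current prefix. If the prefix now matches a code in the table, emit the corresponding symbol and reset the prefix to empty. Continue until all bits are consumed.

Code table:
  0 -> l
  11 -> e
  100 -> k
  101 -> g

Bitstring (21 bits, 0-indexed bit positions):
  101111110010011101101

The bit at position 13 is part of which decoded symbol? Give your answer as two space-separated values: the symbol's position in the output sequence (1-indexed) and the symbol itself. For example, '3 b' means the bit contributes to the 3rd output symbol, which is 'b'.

Bit 0: prefix='1' (no match yet)
Bit 1: prefix='10' (no match yet)
Bit 2: prefix='101' -> emit 'g', reset
Bit 3: prefix='1' (no match yet)
Bit 4: prefix='11' -> emit 'e', reset
Bit 5: prefix='1' (no match yet)
Bit 6: prefix='11' -> emit 'e', reset
Bit 7: prefix='1' (no match yet)
Bit 8: prefix='10' (no match yet)
Bit 9: prefix='100' -> emit 'k', reset
Bit 10: prefix='1' (no match yet)
Bit 11: prefix='10' (no match yet)
Bit 12: prefix='100' -> emit 'k', reset
Bit 13: prefix='1' (no match yet)
Bit 14: prefix='11' -> emit 'e', reset
Bit 15: prefix='1' (no match yet)
Bit 16: prefix='10' (no match yet)
Bit 17: prefix='101' -> emit 'g', reset

Answer: 6 e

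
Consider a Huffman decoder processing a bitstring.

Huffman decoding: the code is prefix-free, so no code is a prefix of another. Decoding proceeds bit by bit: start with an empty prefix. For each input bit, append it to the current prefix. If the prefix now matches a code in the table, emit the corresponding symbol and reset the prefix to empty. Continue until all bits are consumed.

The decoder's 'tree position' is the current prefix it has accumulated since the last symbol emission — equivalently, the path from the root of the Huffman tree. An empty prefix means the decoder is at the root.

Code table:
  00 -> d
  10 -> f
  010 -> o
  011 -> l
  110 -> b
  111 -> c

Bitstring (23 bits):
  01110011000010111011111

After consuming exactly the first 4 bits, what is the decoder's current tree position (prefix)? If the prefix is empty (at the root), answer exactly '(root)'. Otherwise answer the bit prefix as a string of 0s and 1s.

Answer: 1

Derivation:
Bit 0: prefix='0' (no match yet)
Bit 1: prefix='01' (no match yet)
Bit 2: prefix='011' -> emit 'l', reset
Bit 3: prefix='1' (no match yet)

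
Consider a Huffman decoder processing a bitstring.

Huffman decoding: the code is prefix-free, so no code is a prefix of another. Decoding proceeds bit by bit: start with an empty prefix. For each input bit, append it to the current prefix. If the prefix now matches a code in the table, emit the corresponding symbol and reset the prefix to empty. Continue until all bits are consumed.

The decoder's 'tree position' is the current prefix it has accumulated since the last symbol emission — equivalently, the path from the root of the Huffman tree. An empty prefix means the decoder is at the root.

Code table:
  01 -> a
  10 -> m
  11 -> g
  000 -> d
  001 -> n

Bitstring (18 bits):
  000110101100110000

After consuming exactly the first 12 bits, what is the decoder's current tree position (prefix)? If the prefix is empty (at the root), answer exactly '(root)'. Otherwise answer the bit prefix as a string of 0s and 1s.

Answer: 0

Derivation:
Bit 0: prefix='0' (no match yet)
Bit 1: prefix='00' (no match yet)
Bit 2: prefix='000' -> emit 'd', reset
Bit 3: prefix='1' (no match yet)
Bit 4: prefix='11' -> emit 'g', reset
Bit 5: prefix='0' (no match yet)
Bit 6: prefix='01' -> emit 'a', reset
Bit 7: prefix='0' (no match yet)
Bit 8: prefix='01' -> emit 'a', reset
Bit 9: prefix='1' (no match yet)
Bit 10: prefix='10' -> emit 'm', reset
Bit 11: prefix='0' (no match yet)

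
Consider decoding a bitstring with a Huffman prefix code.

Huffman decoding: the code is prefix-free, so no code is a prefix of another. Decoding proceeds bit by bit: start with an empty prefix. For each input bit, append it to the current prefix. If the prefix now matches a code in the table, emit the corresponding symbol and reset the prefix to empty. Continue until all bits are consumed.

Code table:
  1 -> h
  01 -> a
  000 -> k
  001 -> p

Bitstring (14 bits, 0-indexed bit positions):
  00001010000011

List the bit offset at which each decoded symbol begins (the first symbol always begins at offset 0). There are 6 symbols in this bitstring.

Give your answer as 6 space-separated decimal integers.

Bit 0: prefix='0' (no match yet)
Bit 1: prefix='00' (no match yet)
Bit 2: prefix='000' -> emit 'k', reset
Bit 3: prefix='0' (no match yet)
Bit 4: prefix='01' -> emit 'a', reset
Bit 5: prefix='0' (no match yet)
Bit 6: prefix='01' -> emit 'a', reset
Bit 7: prefix='0' (no match yet)
Bit 8: prefix='00' (no match yet)
Bit 9: prefix='000' -> emit 'k', reset
Bit 10: prefix='0' (no match yet)
Bit 11: prefix='00' (no match yet)
Bit 12: prefix='001' -> emit 'p', reset
Bit 13: prefix='1' -> emit 'h', reset

Answer: 0 3 5 7 10 13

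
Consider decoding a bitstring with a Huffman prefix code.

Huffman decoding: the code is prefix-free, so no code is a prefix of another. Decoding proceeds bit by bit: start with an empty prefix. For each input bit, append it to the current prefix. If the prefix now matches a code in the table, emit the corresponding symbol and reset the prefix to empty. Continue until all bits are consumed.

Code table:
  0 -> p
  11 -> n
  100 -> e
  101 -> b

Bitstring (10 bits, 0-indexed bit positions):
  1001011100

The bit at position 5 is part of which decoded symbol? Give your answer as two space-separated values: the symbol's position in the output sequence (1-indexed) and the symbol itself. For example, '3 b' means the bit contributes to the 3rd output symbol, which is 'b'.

Bit 0: prefix='1' (no match yet)
Bit 1: prefix='10' (no match yet)
Bit 2: prefix='100' -> emit 'e', reset
Bit 3: prefix='1' (no match yet)
Bit 4: prefix='10' (no match yet)
Bit 5: prefix='101' -> emit 'b', reset
Bit 6: prefix='1' (no match yet)
Bit 7: prefix='11' -> emit 'n', reset
Bit 8: prefix='0' -> emit 'p', reset
Bit 9: prefix='0' -> emit 'p', reset

Answer: 2 b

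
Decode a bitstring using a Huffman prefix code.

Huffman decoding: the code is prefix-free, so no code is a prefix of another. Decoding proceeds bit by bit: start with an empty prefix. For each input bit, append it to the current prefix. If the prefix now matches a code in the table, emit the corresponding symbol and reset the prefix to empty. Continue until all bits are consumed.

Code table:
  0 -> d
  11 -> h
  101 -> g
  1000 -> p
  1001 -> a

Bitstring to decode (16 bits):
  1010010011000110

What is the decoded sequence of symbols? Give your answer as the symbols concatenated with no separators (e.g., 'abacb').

Answer: gddaphd

Derivation:
Bit 0: prefix='1' (no match yet)
Bit 1: prefix='10' (no match yet)
Bit 2: prefix='101' -> emit 'g', reset
Bit 3: prefix='0' -> emit 'd', reset
Bit 4: prefix='0' -> emit 'd', reset
Bit 5: prefix='1' (no match yet)
Bit 6: prefix='10' (no match yet)
Bit 7: prefix='100' (no match yet)
Bit 8: prefix='1001' -> emit 'a', reset
Bit 9: prefix='1' (no match yet)
Bit 10: prefix='10' (no match yet)
Bit 11: prefix='100' (no match yet)
Bit 12: prefix='1000' -> emit 'p', reset
Bit 13: prefix='1' (no match yet)
Bit 14: prefix='11' -> emit 'h', reset
Bit 15: prefix='0' -> emit 'd', reset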